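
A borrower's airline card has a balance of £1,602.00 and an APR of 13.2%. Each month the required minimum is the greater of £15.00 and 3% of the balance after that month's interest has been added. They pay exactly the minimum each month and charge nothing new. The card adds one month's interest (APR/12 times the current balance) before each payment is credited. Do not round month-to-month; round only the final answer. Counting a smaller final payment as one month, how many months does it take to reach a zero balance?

Monthly rate r = 13.2%/12 = 1.1% = 0.011.
While 3% of the post-interest balance exceeds £15.00, each month B ← (B·(1+r))·(1 − 0.03), i.e. B shrinks by the factor (1+r)·0.97 = 0.98067.
This holds for months 1–61. Entering month 62 the balance is £487.03; 3% of the post-interest balance is now below £15.00, so the flat £15.00 minimum applies from here.
From month 62 a fixed £15.00 at rate r clears £487.03 in 41 more payments. Total: 61 + 41 = 102 months.

102 months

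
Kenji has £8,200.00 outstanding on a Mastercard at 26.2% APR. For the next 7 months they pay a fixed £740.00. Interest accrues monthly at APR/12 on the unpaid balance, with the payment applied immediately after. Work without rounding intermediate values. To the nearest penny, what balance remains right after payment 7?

Monthly rate r = 26.2%/12 = 2.18333% = 0.0218333.
Each month: B ← B·(1+r) − £740.00.
Month 1: interest £179.03; balance after payment £7,639.03.
Month 2: interest £166.79; balance after payment £7,065.82.
Month 3: interest £154.27; balance after payment £6,480.09.
Month 4: interest £141.48; balance after payment £5,881.57.
Month 5: interest £128.41; balance after payment £5,269.99.
Month 6: interest £115.06; balance after payment £4,645.05.
Month 7: interest £101.42; balance after payment £4,006.46.

£4,006.46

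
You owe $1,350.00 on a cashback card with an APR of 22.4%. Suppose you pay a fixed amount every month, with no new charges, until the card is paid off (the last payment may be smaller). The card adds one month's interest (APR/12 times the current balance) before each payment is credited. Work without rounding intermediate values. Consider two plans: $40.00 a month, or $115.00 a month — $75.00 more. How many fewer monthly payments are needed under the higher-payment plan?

Monthly rate r = 22.4%/12 = 1.86667% = 0.0186667.
At $40.00/mo: n = ⌈−ln(1 − rB₀/P)/ln(1+r)⌉ = 54 payments (last $30.43); total interest = total paid − $1,350.00 = $800.43.
At $115.00/mo: 14 payments (last $43.26); total interest $188.26.
Payments saved = 54 − 14 = 40.

40 fewer payments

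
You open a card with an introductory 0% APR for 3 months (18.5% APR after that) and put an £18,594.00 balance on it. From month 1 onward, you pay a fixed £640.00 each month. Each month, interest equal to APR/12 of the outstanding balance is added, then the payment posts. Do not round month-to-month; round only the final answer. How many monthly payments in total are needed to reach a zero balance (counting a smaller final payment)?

Promo months 1–3 at r₀ = 0%/12 = 0; months 4+ at r₁ = 18.5%/12 = 0.0154167.
After month 3 (no interest yet): B = £18,594.00 − 3·£640.00 = £16,674.00.
Then at r₁ with £640.00/mo: n₂ = −ln(1 − r₁·B/P)/ln(1+r₁) ≈ 33.57 → 34 more payments.

37 payments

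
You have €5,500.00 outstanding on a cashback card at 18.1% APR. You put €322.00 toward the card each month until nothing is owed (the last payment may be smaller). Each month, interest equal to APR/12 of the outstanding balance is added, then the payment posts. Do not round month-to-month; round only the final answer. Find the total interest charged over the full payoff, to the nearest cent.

€907.94

Monthly rate r = 18.1%/12 = 1.50833% = 0.0150833.
Payoff takes n = ⌈−ln(1 − rB₀/P)/ln(1+r)⌉ = ⌈19.900⌉ = 20 payments; the last is €289.94.
Total paid = 19·€322.00 + €289.94 = €6,407.94.
Total interest = total paid − principal = €6,407.94 − €5,500.00 = €907.94.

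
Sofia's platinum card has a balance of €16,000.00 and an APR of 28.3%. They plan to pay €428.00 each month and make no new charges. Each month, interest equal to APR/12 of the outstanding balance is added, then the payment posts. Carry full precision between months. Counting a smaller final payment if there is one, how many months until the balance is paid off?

92 payments

Monthly rate r = 28.3%/12 = 2.35833% = 0.0235833.
Recurrence: B ← B·(1+r) − €428.00.
Month 1: interest €377.33; balance after payment €15,949.33.
Month 2: interest €376.14; balance after payment €15,897.47.
Closed form: n = −ln(1 − rB₀/P)/ln(1+r) = −ln(0.11838)/ln(1.02358) ≈ 91.544, so the balance reaches zero during payment 92.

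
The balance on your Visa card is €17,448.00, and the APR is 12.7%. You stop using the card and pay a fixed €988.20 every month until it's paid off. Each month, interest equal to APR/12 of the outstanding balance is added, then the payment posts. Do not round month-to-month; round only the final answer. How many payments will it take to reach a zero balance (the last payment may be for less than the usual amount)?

20 payments

Monthly rate r = 12.7%/12 = 1.05833% = 0.0105833.
Recurrence: B ← B·(1+r) − €988.20.
Month 1: interest €184.66; balance after payment €16,644.46.
Month 2: interest €176.15; balance after payment €15,832.41.
Closed form: n = −ln(1 − rB₀/P)/ln(1+r) = −ln(0.81314)/ln(1.01058) ≈ 19.649, so the balance reaches zero during payment 20.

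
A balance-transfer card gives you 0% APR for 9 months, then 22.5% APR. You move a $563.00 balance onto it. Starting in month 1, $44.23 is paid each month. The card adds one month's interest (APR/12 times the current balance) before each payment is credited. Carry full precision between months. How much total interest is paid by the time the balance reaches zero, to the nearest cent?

$7.68

Promo months 1–9 at r₀ = 0%/12 = 0; months 10+ at r₁ = 22.5%/12 = 0.01875.
After month 9 (no interest yet): B = $563.00 − 9·$44.23 = $164.93.
Then at r₁ with $44.23/mo: n₂ = −ln(1 − r₁·B/P)/ln(1+r₁) ≈ 3.90 → 4 more payments.
Total paid = 12·$44.23 + $39.92 = $570.68; interest = $570.68 − $563.00 = $7.68.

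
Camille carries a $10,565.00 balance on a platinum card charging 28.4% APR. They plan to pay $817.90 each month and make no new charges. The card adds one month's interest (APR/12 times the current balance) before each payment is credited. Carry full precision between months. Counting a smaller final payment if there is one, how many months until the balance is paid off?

16 payments

Monthly rate r = 28.4%/12 = 2.36667% = 0.0236667.
Recurrence: B ← B·(1+r) − $817.90.
Month 1: interest $250.04; balance after payment $9,997.14.
Month 2: interest $236.60; balance after payment $9,415.84.
Closed form: n = −ln(1 − rB₀/P)/ln(1+r) = −ln(0.69429)/ln(1.02367) ≈ 15.598, so the balance reaches zero during payment 16.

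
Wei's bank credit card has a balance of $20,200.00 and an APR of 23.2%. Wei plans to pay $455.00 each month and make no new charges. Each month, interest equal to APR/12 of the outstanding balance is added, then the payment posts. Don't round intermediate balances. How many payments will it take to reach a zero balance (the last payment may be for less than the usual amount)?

Monthly rate r = 23.2%/12 = 1.93333% = 0.0193333.
Recurrence: B ← B·(1+r) − $455.00.
Month 1: interest $390.53; balance after payment $20,135.53.
Month 2: interest $389.29; balance after payment $20,069.82.
Closed form: n = −ln(1 − rB₀/P)/ln(1+r) = −ln(0.14168)/ln(1.01933) ≈ 102.051, so the balance reaches zero during payment 103.

103 months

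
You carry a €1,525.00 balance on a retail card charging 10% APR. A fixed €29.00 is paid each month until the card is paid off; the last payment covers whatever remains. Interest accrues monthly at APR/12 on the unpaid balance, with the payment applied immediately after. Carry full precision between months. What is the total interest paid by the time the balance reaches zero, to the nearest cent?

€490.09

Monthly rate r = 10%/12 = 0.833333% = 0.00833333.
Payoff takes n = ⌈−ln(1 − rB₀/P)/ln(1+r)⌉ = ⌈69.485⌉ = 70 payments; the last is €14.09.
Total paid = 69·€29.00 + €14.09 = €2,015.09.
Total interest = total paid − principal = €2,015.09 − €1,525.00 = €490.09.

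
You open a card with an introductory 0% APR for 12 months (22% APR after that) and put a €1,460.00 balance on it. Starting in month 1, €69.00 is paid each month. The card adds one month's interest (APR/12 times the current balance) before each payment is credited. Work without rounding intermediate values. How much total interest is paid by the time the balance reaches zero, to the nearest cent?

€66.26

Promo months 1–12 at r₀ = 0%/12 = 0; months 13+ at r₁ = 22%/12 = 0.0183333.
After month 12 (no interest yet): B = €1,460.00 − 12·€69.00 = €632.00.
Then at r₁ with €69.00/mo: n₂ = −ln(1 − r₁·B/P)/ln(1+r₁) ≈ 10.12 → 11 more payments.
Total paid = 22·€69.00 + €8.26 = €1,526.26; interest = €1,526.26 − €1,460.00 = €66.26.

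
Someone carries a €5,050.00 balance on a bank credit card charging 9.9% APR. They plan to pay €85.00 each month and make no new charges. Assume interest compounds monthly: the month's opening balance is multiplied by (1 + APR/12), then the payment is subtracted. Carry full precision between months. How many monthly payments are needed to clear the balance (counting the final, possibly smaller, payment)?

Monthly rate r = 9.9%/12 = 0.825% = 0.00825.
Recurrence: B ← B·(1+r) − €85.00.
Month 1: interest €41.66; balance after payment €5,006.66.
Month 2: interest €41.30; balance after payment €4,962.97.
Closed form: n = −ln(1 − rB₀/P)/ln(1+r) = −ln(0.50985)/ln(1.00825) ≈ 81.989, so the balance reaches zero during payment 82.

82 payments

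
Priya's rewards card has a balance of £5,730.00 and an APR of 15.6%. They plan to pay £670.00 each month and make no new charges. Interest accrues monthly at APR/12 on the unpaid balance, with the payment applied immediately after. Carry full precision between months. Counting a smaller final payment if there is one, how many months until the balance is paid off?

10 payments

Monthly rate r = 15.6%/12 = 1.3% = 0.013.
Recurrence: B ← B·(1+r) − £670.00.
Month 1: interest £74.49; balance after payment £5,134.49.
Month 2: interest £66.75; balance after payment £4,531.24.
Closed form: n = −ln(1 − rB₀/P)/ln(1+r) = −ln(0.88882)/ln(1.013) ≈ 9.125, so the balance reaches zero during payment 10.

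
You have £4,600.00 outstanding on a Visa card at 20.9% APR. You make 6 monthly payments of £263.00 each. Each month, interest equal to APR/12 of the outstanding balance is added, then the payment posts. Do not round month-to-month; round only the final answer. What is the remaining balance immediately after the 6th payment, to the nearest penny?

Monthly rate r = 20.9%/12 = 1.74167% = 0.0174167.
Each month: B ← B·(1+r) − £263.00.
Month 1: interest £80.12; balance after payment £4,417.12.
Month 2: interest £76.93; balance after payment £4,231.05.
Month 3: interest £73.69; balance after payment £4,041.74.
Month 4: interest £70.39; balance after payment £3,849.13.
Month 5: interest £67.04; balance after payment £3,653.17.
Month 6: interest £63.63; balance after payment £3,453.80.

£3,453.80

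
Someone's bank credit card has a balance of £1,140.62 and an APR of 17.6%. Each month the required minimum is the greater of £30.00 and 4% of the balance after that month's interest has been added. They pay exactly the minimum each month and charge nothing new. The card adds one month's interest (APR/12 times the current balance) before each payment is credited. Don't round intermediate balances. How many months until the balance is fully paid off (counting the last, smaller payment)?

Monthly rate r = 17.6%/12 = 1.46667% = 0.0146667.
While 4% of the post-interest balance exceeds £30.00, each month B ← (B·(1+r))·(1 − 0.04), i.e. B shrinks by the factor (1+r)·0.96 = 0.97408.
This holds for months 1–17. Entering month 18 the balance is £729.88; 4% of the post-interest balance is now below £30.00, so the flat £30.00 minimum applies from here.
From month 18 a fixed £30.00 at rate r clears £729.88 in 31 more payments. Total: 17 + 31 = 48 months.

48 months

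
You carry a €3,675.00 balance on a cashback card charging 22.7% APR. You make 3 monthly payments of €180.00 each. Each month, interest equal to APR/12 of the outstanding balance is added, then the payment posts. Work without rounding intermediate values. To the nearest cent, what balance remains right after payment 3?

€3,337.25

Monthly rate r = 22.7%/12 = 1.89167% = 0.0189167.
Each month: B ← B·(1+r) − €180.00.
Month 1: interest €69.52; balance after payment €3,564.52.
Month 2: interest €67.43; balance after payment €3,451.95.
Month 3: interest €65.30; balance after payment €3,337.25.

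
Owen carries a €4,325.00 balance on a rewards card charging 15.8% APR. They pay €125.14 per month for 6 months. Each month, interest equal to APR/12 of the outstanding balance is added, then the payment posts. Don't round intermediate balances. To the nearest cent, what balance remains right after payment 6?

Monthly rate r = 15.8%/12 = 1.31667% = 0.0131667.
Each month: B ← B·(1+r) − €125.14.
Month 1: interest €56.95; balance after payment €4,256.81.
Month 2: interest €56.05; balance after payment €4,187.71.
Month 3: interest €55.14; balance after payment €4,117.71.
Month 4: interest €54.22; balance after payment €4,046.79.
Month 5: interest €53.28; balance after payment €3,974.93.
Month 6: interest €52.34; balance after payment €3,902.13.

€3,902.13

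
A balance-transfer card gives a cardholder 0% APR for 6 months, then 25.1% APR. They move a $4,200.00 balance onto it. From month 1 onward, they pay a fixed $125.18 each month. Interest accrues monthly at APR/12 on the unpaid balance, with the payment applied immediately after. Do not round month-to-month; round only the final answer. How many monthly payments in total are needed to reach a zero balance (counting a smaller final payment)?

48 months

Promo months 1–6 at r₀ = 0%/12 = 0; months 7+ at r₁ = 25.1%/12 = 0.0209167.
After month 6 (no interest yet): B = $4,200.00 − 6·$125.18 = $3,448.92.
Then at r₁ with $125.18/mo: n₂ = −ln(1 − r₁·B/P)/ln(1+r₁) ≈ 41.48 → 42 more payments.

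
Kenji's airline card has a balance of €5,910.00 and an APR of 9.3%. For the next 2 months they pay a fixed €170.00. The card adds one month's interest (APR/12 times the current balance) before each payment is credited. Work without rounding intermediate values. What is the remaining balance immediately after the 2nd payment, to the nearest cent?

€5,660.64

Monthly rate r = 9.3%/12 = 0.775% = 0.00775.
Each month: B ← B·(1+r) − €170.00.
Month 1: interest €45.80; balance after payment €5,785.80.
Month 2: interest €44.84; balance after payment €5,660.64.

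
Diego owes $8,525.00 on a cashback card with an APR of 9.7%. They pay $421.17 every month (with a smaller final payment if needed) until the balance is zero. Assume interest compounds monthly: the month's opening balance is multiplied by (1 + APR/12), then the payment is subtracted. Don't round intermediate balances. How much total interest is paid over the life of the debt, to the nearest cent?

Monthly rate r = 9.7%/12 = 0.808333% = 0.00808333.
Payoff takes n = ⌈−ln(1 − rB₀/P)/ln(1+r)⌉ = ⌈22.192⌉ = 23 payments; the last is $81.34.
Total paid = 22·$421.17 + $81.34 = $9,347.08.
Total interest = total paid − principal = $9,347.08 − $8,525.00 = $822.08.

$822.08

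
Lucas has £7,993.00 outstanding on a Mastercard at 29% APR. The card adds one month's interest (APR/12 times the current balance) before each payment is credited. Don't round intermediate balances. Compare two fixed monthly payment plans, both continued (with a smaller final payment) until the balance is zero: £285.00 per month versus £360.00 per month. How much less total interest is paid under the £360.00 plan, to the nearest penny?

£1,921.66

Monthly rate r = 29%/12 = 2.41667% = 0.0241667.
At £285.00/mo: n = ⌈−ln(1 − rB₀/P)/ln(1+r)⌉ = 48 payments (last £122.10); total interest = total paid − £7,993.00 = £5,524.10.
At £360.00/mo: 33 payments (last £75.44); total interest £3,602.44.
Interest saved = £5,524.10 − £3,602.44 = £1,921.66.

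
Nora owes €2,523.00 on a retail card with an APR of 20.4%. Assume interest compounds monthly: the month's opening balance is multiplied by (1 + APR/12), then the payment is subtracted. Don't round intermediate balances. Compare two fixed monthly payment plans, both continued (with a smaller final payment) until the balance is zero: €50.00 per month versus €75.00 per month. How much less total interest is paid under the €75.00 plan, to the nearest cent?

Monthly rate r = 20.4%/12 = 1.7% = 0.017.
At €50.00/mo: n = ⌈−ln(1 − rB₀/P)/ln(1+r)⌉ = 116 payments (last €35.95); total interest = total paid − €2,523.00 = €3,262.95.
At €75.00/mo: 51 payments (last €24.59); total interest €1,251.59.
Interest saved = €3,262.95 − €1,251.59 = €2,011.36.

€2,011.36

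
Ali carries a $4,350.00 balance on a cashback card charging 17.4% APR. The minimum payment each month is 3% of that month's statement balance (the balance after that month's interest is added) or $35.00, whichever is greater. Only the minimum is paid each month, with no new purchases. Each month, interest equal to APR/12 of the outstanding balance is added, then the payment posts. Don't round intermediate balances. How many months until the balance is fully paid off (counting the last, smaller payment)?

128 months

Monthly rate r = 17.4%/12 = 1.45% = 0.0145.
While 3% of the post-interest balance exceeds $35.00, each month B ← (B·(1+r))·(1 − 0.03), i.e. B shrinks by the factor (1+r)·0.97 = 0.98406.
This holds for months 1–83. Entering month 84 the balance is $1,146.74; 3% of the post-interest balance is now below $35.00, so the flat $35.00 minimum applies from here.
From month 84 a fixed $35.00 at rate r clears $1,146.74 in 45 more payments. Total: 83 + 45 = 128 months.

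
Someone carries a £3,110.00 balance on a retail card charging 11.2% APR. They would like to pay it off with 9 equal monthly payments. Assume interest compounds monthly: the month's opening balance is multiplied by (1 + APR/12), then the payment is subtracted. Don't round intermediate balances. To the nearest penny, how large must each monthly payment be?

Monthly rate r = 11.2%/12 = 0.933333% = 0.00933333.
Level-payment amortization: P = B₀·r / (1 − (1+r)^(−n)) = 3110.00·0.00933333 / (1 − 1.00933^(−9)).
Denominator 1 − (1+r)^(−9) = 0.0802104841.
P = 29.0267 / 0.0802104841 ≈ 361.88.

£361.88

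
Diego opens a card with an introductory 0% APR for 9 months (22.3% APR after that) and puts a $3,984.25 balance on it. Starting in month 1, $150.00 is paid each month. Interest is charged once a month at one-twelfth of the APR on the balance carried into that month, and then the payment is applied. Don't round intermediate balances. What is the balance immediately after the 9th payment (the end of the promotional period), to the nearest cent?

$2,634.25

Promo months 1–9 at r₀ = 0%/12 = 0; months 10+ at r₁ = 22.3%/12 = 0.0185833.
After month 9 (no interest yet): B = $3,984.25 − 9·$150.00 = $2,634.25.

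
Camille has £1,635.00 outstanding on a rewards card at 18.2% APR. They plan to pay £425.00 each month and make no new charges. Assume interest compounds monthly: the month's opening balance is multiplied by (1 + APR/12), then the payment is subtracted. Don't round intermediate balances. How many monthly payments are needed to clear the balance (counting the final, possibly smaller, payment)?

Monthly rate r = 18.2%/12 = 1.51667% = 0.0151667.
Recurrence: B ← B·(1+r) − £425.00.
Month 1: interest £24.80; balance after payment £1,234.80.
Month 2: interest £18.73; balance after payment £828.53.
Month 3: interest £12.57; balance after payment £416.09.
Month 4: interest £6.31; balance after payment £0.00.

4 months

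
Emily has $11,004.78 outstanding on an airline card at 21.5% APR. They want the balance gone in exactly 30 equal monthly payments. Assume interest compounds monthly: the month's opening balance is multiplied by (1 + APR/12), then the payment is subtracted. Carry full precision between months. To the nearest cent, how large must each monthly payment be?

Monthly rate r = 21.5%/12 = 1.79167% = 0.0179167.
Level-payment amortization: P = B₀·r / (1 − (1+r)^(−n)) = 11004.78·0.0179167 / (1 − 1.01792^(−30)).
Denominator 1 − (1+r)^(−30) = 0.413006568.
P = 197.169 / 0.413006568 ≈ 477.40.

$477.40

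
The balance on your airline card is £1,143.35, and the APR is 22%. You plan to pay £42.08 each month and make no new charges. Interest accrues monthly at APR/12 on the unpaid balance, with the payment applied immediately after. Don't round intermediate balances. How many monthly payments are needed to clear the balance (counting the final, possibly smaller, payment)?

Monthly rate r = 22%/12 = 1.83333% = 0.0183333.
Recurrence: B ← B·(1+r) − £42.08.
Month 1: interest £20.96; balance after payment £1,122.23.
Month 2: interest £20.57; balance after payment £1,100.73.
Closed form: n = −ln(1 − rB₀/P)/ln(1+r) = −ln(0.50187)/ln(1.01833) ≈ 37.948, so the balance reaches zero during payment 38.

38 payments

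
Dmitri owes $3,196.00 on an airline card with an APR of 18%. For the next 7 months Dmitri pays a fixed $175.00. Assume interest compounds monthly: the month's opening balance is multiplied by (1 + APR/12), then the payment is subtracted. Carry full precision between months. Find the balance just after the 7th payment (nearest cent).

$2,265.54

Monthly rate r = 18%/12 = 1.5% = 0.015.
Each month: B ← B·(1+r) − $175.00.
Month 1: interest $47.94; balance after payment $3,068.94.
Month 2: interest $46.03; balance after payment $2,939.97.
Month 3: interest $44.10; balance after payment $2,809.07.
Month 4: interest $42.14; balance after payment $2,676.21.
Month 5: interest $40.14; balance after payment $2,541.35.
Month 6: interest $38.12; balance after payment $2,404.47.
Month 7: interest $36.07; balance after payment $2,265.54.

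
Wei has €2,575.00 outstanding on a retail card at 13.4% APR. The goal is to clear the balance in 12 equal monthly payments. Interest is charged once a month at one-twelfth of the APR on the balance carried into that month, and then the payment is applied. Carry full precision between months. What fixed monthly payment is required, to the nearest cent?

Monthly rate r = 13.4%/12 = 1.11667% = 0.0111667.
Level-payment amortization: P = B₀·r / (1 − (1+r)^(−n)) = 2575.00·0.0111667 / (1 − 1.01117^(−12)).
Denominator 1 − (1+r)^(−12) = 0.124760186.
P = 28.7542 / 0.124760186 ≈ 230.48.

€230.48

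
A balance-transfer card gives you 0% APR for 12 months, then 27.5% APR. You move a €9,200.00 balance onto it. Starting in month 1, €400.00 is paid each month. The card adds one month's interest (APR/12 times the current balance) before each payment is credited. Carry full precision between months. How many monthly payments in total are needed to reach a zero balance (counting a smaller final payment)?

Promo months 1–12 at r₀ = 0%/12 = 0; months 13+ at r₁ = 27.5%/12 = 0.0229167.
After month 12 (no interest yet): B = €9,200.00 − 12·€400.00 = €4,400.00.
Then at r₁ with €400.00/mo: n₂ = −ln(1 − r₁·B/P)/ln(1+r₁) ≈ 12.82 → 13 more payments.

25 months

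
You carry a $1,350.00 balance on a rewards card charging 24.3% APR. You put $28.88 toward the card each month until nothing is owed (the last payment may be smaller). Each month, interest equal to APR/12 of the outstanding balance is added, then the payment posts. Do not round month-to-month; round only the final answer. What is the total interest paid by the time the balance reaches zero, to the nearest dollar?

Monthly rate r = 24.3%/12 = 2.025% = 0.02025.
Payoff takes n = ⌈−ln(1 − rB₀/P)/ln(1+r)⌉ = ⌈146.139⌉ = 147 payments; the last is $4.04.
Total paid = 146·$28.88 + $4.04 = $4,220.52.
Total interest = total paid − principal = $4,220.52 − $1,350.00 = $2,870.52.

$2,871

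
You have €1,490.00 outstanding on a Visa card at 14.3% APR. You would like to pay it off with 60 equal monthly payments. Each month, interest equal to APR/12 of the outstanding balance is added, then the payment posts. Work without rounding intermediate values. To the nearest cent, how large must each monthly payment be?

€34.90

Monthly rate r = 14.3%/12 = 1.19167% = 0.0119167.
Level-payment amortization: P = B₀·r / (1 − (1+r)^(−n)) = 1490.00·0.0119167 / (1 − 1.01192^(−60)).
Denominator 1 − (1+r)^(−60) = 0.508735862.
P = 17.7558 / 0.508735862 ≈ 34.90.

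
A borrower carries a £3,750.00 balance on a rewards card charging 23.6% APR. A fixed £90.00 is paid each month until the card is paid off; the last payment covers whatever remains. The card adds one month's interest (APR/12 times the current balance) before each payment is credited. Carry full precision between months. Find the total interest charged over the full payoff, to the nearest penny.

£4,160.14

Monthly rate r = 23.6%/12 = 1.96667% = 0.0196667.
Payoff takes n = ⌈−ln(1 − rB₀/P)/ln(1+r)⌉ = ⌈87.890⌉ = 88 payments; the last is £80.14.
Total paid = 87·£90.00 + £80.14 = £7,910.14.
Total interest = total paid − principal = £7,910.14 − £3,750.00 = £4,160.14.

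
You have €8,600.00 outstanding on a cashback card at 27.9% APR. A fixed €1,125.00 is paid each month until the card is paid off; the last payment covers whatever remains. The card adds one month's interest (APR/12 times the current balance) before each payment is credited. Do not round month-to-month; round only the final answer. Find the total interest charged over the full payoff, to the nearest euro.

Monthly rate r = 27.9%/12 = 2.325% = 0.02325.
Payoff takes n = ⌈−ln(1 − rB₀/P)/ln(1+r)⌉ = ⌈8.514⌉ = 9 payments; the last is €581.78.
Total paid = 8·€1,125.00 + €581.78 = €9,581.78.
Total interest = total paid − principal = €9,581.78 − €8,600.00 = €981.78.

€982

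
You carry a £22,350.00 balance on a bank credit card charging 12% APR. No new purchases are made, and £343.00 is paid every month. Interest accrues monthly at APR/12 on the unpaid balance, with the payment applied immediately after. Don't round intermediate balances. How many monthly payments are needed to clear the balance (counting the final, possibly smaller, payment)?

Monthly rate r = 12%/12 = 1% = 0.01.
Recurrence: B ← B·(1+r) − £343.00.
Month 1: interest £223.50; balance after payment £22,230.50.
Month 2: interest £222.31; balance after payment £22,109.81.
Closed form: n = −ln(1 − rB₀/P)/ln(1+r) = −ln(0.3484)/ln(1.01) ≈ 105.968, so the balance reaches zero during payment 106.

106 months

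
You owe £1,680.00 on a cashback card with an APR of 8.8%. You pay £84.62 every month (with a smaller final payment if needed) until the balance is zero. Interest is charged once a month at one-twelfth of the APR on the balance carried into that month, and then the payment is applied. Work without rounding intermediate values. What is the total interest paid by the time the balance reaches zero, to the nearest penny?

£142.36

Monthly rate r = 8.8%/12 = 0.733333% = 0.00733333.
Payoff takes n = ⌈−ln(1 − rB₀/P)/ln(1+r)⌉ = ⌈21.535⌉ = 22 payments; the last is £45.34.
Total paid = 21·£84.62 + £45.34 = £1,822.36.
Total interest = total paid − principal = £1,822.36 − £1,680.00 = £142.36.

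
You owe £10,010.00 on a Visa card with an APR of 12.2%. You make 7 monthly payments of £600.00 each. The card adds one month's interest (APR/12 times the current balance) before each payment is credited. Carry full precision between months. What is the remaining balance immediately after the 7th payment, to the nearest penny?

£6,414.19

Monthly rate r = 12.2%/12 = 1.01667% = 0.0101667.
Each month: B ← B·(1+r) − £600.00.
Month 1: interest £101.77; balance after payment £9,511.77.
Month 2: interest £96.70; balance after payment £9,008.47.
Month 3: interest £91.59; balance after payment £8,500.06.
Month 4: interest £86.42; balance after payment £7,986.47.
Month 5: interest £81.20; balance after payment £7,467.67.
Month 6: interest £75.92; balance after payment £6,943.59.
Month 7: interest £70.59; balance after payment £6,414.19.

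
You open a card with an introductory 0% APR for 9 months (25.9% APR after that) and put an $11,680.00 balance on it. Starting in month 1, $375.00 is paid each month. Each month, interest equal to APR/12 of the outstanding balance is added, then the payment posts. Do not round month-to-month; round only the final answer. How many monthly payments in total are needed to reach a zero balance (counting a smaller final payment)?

Promo months 1–9 at r₀ = 0%/12 = 0; months 10+ at r₁ = 25.9%/12 = 0.0215833.
After month 9 (no interest yet): B = $11,680.00 − 9·$375.00 = $8,305.00.
Then at r₁ with $375.00/mo: n₂ = −ln(1 − r₁·B/P)/ln(1+r₁) ≈ 30.44 → 31 more payments.

40 payments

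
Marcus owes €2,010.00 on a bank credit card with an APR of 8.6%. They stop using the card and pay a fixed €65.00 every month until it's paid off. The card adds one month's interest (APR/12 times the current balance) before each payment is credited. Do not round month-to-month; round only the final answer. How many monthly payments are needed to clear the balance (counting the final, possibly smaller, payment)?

36 months

Monthly rate r = 8.6%/12 = 0.716667% = 0.00716667.
Recurrence: B ← B·(1+r) − €65.00.
Month 1: interest €14.40; balance after payment €1,959.40.
Month 2: interest €14.04; balance after payment €1,908.45.
Closed form: n = −ln(1 − rB₀/P)/ln(1+r) = −ln(0.77838)/ln(1.00717) ≈ 35.083, so the balance reaches zero during payment 36.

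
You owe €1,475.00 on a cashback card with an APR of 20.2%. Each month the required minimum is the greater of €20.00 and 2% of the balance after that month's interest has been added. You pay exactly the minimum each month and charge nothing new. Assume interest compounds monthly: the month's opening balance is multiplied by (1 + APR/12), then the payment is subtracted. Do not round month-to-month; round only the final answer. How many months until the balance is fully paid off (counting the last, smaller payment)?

221 months

Monthly rate r = 20.2%/12 = 1.68333% = 0.0168333.
While 2% of the post-interest balance exceeds €20.00, each month B ← (B·(1+r))·(1 − 0.02), i.e. B shrinks by the factor (1+r)·0.98 = 0.9965.
This holds for months 1–116. Entering month 117 the balance is €981.73; 2% of the post-interest balance is now below €20.00, so the flat €20.00 minimum applies from here.
From month 117 a fixed €20.00 at rate r clears €981.73 in 105 more payments. Total: 116 + 105 = 221 months.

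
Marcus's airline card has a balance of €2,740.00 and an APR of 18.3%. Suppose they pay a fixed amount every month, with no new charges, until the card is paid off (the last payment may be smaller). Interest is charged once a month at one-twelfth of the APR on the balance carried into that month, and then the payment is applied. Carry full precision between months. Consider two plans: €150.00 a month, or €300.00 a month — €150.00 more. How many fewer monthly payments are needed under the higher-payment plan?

12 fewer payments

Monthly rate r = 18.3%/12 = 1.525% = 0.01525.
At €150.00/mo: n = ⌈−ln(1 − rB₀/P)/ln(1+r)⌉ = 22 payments (last €86.33); total interest = total paid − €2,740.00 = €496.33.
At €300.00/mo: 10 payments (last €273.25); total interest €233.25.
Payments saved = 22 − 10 = 12.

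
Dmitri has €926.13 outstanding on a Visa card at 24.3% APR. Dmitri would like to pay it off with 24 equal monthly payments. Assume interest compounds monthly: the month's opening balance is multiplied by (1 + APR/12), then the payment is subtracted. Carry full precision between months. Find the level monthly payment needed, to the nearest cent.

€49.10

Monthly rate r = 24.3%/12 = 2.025% = 0.02025.
Level-payment amortization: P = B₀·r / (1 − (1+r)^(−n)) = 926.13·0.02025 / (1 − 1.02025^(−24)).
Denominator 1 − (1+r)^(−24) = 0.381924516.
P = 18.7541 / 0.381924516 ≈ 49.10.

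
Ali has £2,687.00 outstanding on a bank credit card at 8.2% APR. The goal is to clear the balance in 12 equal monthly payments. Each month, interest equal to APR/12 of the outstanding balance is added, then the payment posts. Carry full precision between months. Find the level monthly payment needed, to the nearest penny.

Monthly rate r = 8.2%/12 = 0.683333% = 0.00683333.
Level-payment amortization: P = B₀·r / (1 − (1+r)^(−n)) = 2687.00·0.00683333 / (1 − 1.00683^(−12)).
Denominator 1 − (1+r)^(−12) = 0.0784710656.
P = 18.3612 / 0.0784710656 ≈ 233.99.

£233.99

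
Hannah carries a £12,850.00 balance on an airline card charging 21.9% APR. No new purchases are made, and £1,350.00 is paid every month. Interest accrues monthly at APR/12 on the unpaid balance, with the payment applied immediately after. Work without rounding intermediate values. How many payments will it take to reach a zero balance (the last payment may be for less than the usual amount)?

11 months

Monthly rate r = 21.9%/12 = 1.825% = 0.01825.
Recurrence: B ← B·(1+r) − £1,350.00.
Month 1: interest £234.51; balance after payment £11,734.51.
Month 2: interest £214.15; balance after payment £10,598.67.
Closed form: n = −ln(1 − rB₀/P)/ln(1+r) = −ln(0.82629)/ln(1.01825) ≈ 10.551, so the balance reaches zero during payment 11.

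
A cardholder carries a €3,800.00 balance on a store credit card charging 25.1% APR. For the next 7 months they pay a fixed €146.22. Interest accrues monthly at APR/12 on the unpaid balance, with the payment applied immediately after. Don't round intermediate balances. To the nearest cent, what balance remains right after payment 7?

Monthly rate r = 25.1%/12 = 2.09167% = 0.0209167.
Each month: B ← B·(1+r) − €146.22.
Month 1: interest €79.48; balance after payment €3,733.26.
Month 2: interest €78.09; balance after payment €3,665.13.
Month 3: interest €76.66; balance after payment €3,595.57.
Month 4: interest €75.21; balance after payment €3,524.56.
Month 5: interest €73.72; balance after payment €3,452.06.
Month 6: interest €72.21; balance after payment €3,378.05.
Month 7: interest €70.66; balance after payment €3,302.49.

€3,302.49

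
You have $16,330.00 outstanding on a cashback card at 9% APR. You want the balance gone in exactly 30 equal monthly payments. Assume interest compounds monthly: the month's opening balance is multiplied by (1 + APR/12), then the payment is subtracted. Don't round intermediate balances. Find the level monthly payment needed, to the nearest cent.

$609.90

Monthly rate r = 9%/12 = 0.75% = 0.0075.
Level-payment amortization: P = B₀·r / (1 − (1+r)^(−n)) = 16330.00·0.0075 / (1 − 1.0075^(−30)).
Denominator 1 − (1+r)^(−30) = 0.200813102.
P = 122.475 / 0.200813102 ≈ 609.90.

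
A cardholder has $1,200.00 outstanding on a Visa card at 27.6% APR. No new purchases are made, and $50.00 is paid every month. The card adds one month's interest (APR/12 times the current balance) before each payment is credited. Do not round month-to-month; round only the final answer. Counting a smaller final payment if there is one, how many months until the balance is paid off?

Monthly rate r = 27.6%/12 = 2.3% = 0.023.
Recurrence: B ← B·(1+r) − $50.00.
Month 1: interest $27.60; balance after payment $1,177.60.
Month 2: interest $27.08; balance after payment $1,154.68.
Closed form: n = −ln(1 − rB₀/P)/ln(1+r) = −ln(0.448)/ln(1.023) ≈ 35.311, so the balance reaches zero during payment 36.

36 months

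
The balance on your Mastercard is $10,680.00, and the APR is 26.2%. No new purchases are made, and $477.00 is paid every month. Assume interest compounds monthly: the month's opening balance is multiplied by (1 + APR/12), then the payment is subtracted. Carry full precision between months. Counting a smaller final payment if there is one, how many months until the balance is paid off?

Monthly rate r = 26.2%/12 = 2.18333% = 0.0218333.
Recurrence: B ← B·(1+r) − $477.00.
Month 1: interest $233.18; balance after payment $10,436.18.
Month 2: interest $227.86; balance after payment $10,187.04.
Closed form: n = −ln(1 − rB₀/P)/ln(1+r) = −ln(0.51115)/ln(1.02183) ≈ 31.071, so the balance reaches zero during payment 32.

32 payments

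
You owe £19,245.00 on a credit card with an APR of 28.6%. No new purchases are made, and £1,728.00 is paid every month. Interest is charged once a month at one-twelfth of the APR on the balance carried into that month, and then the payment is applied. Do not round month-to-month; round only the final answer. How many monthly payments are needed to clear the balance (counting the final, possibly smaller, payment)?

Monthly rate r = 28.6%/12 = 2.38333% = 0.0238333.
Recurrence: B ← B·(1+r) − £1,728.00.
Month 1: interest £458.67; balance after payment £17,975.67.
Month 2: interest £428.42; balance after payment £16,676.09.
Closed form: n = −ln(1 − rB₀/P)/ln(1+r) = −ln(0.73456)/ln(1.02383) ≈ 13.097, so the balance reaches zero during payment 14.

14 payments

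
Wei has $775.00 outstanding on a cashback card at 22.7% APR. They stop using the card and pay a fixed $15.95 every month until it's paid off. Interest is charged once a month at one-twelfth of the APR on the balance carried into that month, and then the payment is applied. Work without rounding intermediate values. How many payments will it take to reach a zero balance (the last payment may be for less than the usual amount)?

135 payments

Monthly rate r = 22.7%/12 = 1.89167% = 0.0189167.
Recurrence: B ← B·(1+r) − $15.95.
Month 1: interest $14.66; balance after payment $773.71.
Month 2: interest $14.64; balance after payment $772.40.
Closed form: n = −ln(1 − rB₀/P)/ln(1+r) = −ln(0.080852)/ln(1.01892) ≈ 134.213, so the balance reaches zero during payment 135.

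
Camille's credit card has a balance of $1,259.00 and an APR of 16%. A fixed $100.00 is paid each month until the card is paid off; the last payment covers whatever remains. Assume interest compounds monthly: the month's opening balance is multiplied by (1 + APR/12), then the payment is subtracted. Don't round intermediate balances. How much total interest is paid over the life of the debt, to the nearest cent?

Monthly rate r = 16%/12 = 1.33333% = 0.0133333.
Payoff takes n = ⌈−ln(1 − rB₀/P)/ln(1+r)⌉ = ⌈13.874⌉ = 14 payments; the last is $87.46.
Total paid = 13·$100.00 + $87.46 = $1,387.46.
Total interest = total paid − principal = $1,387.46 − $1,259.00 = $128.46.

$128.46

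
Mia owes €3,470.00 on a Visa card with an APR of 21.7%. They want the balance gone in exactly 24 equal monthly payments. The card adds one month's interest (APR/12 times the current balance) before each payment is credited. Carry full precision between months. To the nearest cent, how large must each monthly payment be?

€179.50

Monthly rate r = 21.7%/12 = 1.80833% = 0.0180833.
Level-payment amortization: P = B₀·r / (1 − (1+r)^(−n)) = 3470.00·0.0180833 / (1 − 1.01808^(−24)).
Denominator 1 − (1+r)^(−24) = 0.349570647.
P = 62.7492 / 0.349570647 ≈ 179.50.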